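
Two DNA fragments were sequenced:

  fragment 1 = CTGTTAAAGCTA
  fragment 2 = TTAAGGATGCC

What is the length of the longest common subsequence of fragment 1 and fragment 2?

Match T (fragment 1 #4, fragment 2 #1) → T (fragment 1 #5, fragment 2 #2) → A (fragment 1 #6, fragment 2 #3) → A (fragment 1 #7, fragment 2 #4) → A (fragment 1 #8, fragment 2 #7) → G (fragment 1 #9, fragment 2 #9) → C (fragment 1 #10, fragment 2 #11) — 7 bases in the same relative order in both. The LCS DP gives dp[12][11] = 7, so this is optimal.

7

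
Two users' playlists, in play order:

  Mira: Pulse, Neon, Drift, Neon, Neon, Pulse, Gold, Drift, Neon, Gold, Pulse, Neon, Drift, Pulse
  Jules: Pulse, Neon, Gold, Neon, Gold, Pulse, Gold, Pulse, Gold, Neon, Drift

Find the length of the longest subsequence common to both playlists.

8

Match Pulse at Mira[1]=Jules[1] → Neon at Mira[2]=Jules[2] → Neon at Mira[4]=Jules[4] → Pulse at Mira[6]=Jules[6] → Gold at Mira[7]=Jules[7] → Gold at Mira[10]=Jules[9] → Neon at Mira[12]=Jules[10] → Drift at Mira[13]=Jules[11] — 8 songs in the same relative order in both, and the DP table's final entry dp[14][11] is also 8, so no common subsequence is longer.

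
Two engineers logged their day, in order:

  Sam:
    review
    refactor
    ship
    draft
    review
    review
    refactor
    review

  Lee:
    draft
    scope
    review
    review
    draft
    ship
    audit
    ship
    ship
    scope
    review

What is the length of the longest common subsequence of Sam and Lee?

4

Taking draft at Sam[4]=Lee[1], review at Sam[5]=Lee[3], review at Sam[6]=Lee[4], review at Sam[8]=Lee[11] gives a common subsequence of length 4, and the DP table's final entry dp[8][11] is also 4, so no common subsequence is longer.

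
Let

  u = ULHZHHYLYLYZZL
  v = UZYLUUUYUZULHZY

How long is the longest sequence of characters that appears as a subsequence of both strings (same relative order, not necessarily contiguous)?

Taking U [1,1], Z [4,2], Y [7,3], L [8,4], Y [9,8], L [10,12], Y [11,15] gives a common subsequence of length 7. Since dp[14][15] = 7, nothing longer is possible.

7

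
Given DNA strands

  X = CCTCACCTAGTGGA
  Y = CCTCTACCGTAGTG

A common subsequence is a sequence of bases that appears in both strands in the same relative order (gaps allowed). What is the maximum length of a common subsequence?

Pick C (X #1, Y #1), then C (X #2, Y #2), then T (X #3, Y #3), then C (X #4, Y #4), then A (X #5, Y #6), then C (X #6, Y #7), then C (X #7, Y #8), then T (X #8, Y #10), then A (X #9, Y #11), then G (X #10, Y #12), then T (X #11, Y #13), then G (X #13, Y #14); all 12 bases appear in both, in order, and the DP table's final entry dp[14][14] is also 12, so no common subsequence is longer.

12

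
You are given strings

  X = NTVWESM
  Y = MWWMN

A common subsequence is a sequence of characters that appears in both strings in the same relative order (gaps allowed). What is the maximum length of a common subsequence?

2

Match W at X[4]=Y[3] → M at X[7]=Y[4] — 2 characters in the same relative order in both, and the DP table's final entry dp[7][5] is also 2, so no common subsequence is longer.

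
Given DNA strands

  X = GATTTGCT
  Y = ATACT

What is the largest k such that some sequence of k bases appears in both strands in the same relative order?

4

Let dp[i][j] be the LCS length of the first i bases of X and the first j bases of Y. dp[i][j] = dp[i-1][j-1]+1 when the i-th and j-th bases match, else max(dp[i-1][j], dp[i][j-1]).
    ·  A  T  A  C  T
 ·  0  0  0  0  0  0
 G  0  0  0  0  0  0
 A  0  1  1  1  1  1
 T  0  1  2  2  2  2
 T  0  1  2  2  2  3
 T  0  1  2  2  2  3
 G  0  1  2  2  2  3
 C  0  1  2  2  3  3
 T  0  1  2  2  3  4
dp[8][5] = 4. One LCS (by backtracking along matches): ATCT.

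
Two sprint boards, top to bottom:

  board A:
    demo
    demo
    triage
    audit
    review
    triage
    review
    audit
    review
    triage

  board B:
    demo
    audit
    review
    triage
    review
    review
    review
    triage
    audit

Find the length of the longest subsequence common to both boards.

Taking demo (board A #2, board B #1) → audit (board A #4, board B #2) → review (board A #5, board B #3) → triage (board A #6, board B #4) → review (board A #7, board B #6) → review (board A #9, board B #7) → triage (board A #10, board B #8) gives a common subsequence of length 7. dp[10][9] = 7 confirms this is the maximum.

7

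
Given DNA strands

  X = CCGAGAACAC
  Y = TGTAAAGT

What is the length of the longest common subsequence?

One common subsequence of length 4: G (X #3, Y #2), A (X #4, Y #4), A (X #6, Y #5), A (X #7, Y #6), and the DP table's final entry dp[10][8] is also 4, so no common subsequence is longer.

4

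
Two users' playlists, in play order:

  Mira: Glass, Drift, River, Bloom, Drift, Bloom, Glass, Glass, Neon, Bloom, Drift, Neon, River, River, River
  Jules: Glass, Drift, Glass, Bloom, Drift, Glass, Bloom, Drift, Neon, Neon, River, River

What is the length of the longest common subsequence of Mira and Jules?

10

Match Glass at Mira[1]=Jules[1], Drift at Mira[2]=Jules[2], Bloom at Mira[4]=Jules[4], Drift at Mira[5]=Jules[5], Glass at Mira[8]=Jules[6], Bloom at Mira[10]=Jules[7], Drift at Mira[11]=Jules[8], Neon at Mira[12]=Jules[10], River at Mira[14]=Jules[11], River at Mira[15]=Jules[12] — 10 songs in the same relative order in both, and the DP table's final entry dp[15][12] is also 10, so no common subsequence is longer.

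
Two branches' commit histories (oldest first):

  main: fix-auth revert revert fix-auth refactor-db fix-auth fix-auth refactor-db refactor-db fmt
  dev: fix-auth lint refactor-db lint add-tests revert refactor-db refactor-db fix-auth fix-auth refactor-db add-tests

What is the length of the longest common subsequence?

One common subsequence of length 6: fix-auth (main #1, dev #1); then revert (main #2, dev #6); then refactor-db (main #5, dev #8); then fix-auth (main #6, dev #9); then fix-auth (main #7, dev #10); then refactor-db (main #8, dev #11), and the DP table's final entry dp[10][12] is also 6, so no common subsequence is longer.

6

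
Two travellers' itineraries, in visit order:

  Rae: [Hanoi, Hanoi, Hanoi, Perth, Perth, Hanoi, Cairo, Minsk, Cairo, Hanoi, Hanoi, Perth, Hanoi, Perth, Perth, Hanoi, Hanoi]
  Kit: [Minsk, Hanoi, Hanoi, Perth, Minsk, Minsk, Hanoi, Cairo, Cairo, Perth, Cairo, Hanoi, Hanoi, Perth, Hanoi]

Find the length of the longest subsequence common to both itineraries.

Match Hanoi [2,2]; then Hanoi [3,3]; then Perth [4,4]; then Hanoi [6,7]; then Cairo [7,9]; then Cairo [9,11]; then Hanoi [11,12]; then Hanoi [13,13]; then Perth [15,14]; then Hanoi [17,15] — 10 stops in the same relative order in both, and the DP table's final entry dp[17][15] is also 10, so no common subsequence is longer.

10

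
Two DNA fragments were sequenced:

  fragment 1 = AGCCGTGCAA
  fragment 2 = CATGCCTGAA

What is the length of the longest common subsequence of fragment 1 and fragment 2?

8

Let dp[i][j] be the LCS length of the first i bases of fragment 1 and the first j bases of fragment 2. dp[i][j] = dp[i-1][j-1]+1 when the i-th and j-th bases match, else max(dp[i-1][j], dp[i][j-1]).
    ·  C  A  T  G  C  C  T  G  A  A
 ·  0  0  0  0  0  0  0  0  0  0  0
 A  0  0  1  1  1  1  1  1  1  1  1
 G  0  0  1  1  2  2  2  2  2  2  2
 C  0  1  1  1  2  3  3  3  3  3  3
 C  0  1  1  1  2  3  4  4  4  4  4
 G  0  1  1  1  2  3  4  4  5  5  5
 T  0  1  1  2  2  3  4  5  5  5  5
 G  0  1  1  2  3  3  4  5  6  6  6
 C  0  1  1  2  3  4  4  5  6  6  6
 A  0  1  2  2  3  4  4  5  6  7  7
 A  0  1  2  2  3  4  4  5  6  7  8
dp[10][10] = 8. One LCS (by backtracking along matches): AGCCTGAA.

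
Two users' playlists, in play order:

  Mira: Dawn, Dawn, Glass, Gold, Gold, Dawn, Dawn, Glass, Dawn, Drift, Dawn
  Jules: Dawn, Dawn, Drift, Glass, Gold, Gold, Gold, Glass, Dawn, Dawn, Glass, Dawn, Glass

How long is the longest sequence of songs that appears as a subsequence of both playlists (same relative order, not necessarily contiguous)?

9

Match Dawn at Mira[1]=Jules[1], Dawn at Mira[2]=Jules[2], Glass at Mira[3]=Jules[4], Gold at Mira[4]=Jules[6], Gold at Mira[5]=Jules[7], Dawn at Mira[6]=Jules[9], Dawn at Mira[7]=Jules[10], Glass at Mira[8]=Jules[11], Dawn at Mira[9]=Jules[12] — 9 songs in the same relative order in both. The LCS DP gives dp[11][13] = 9, so this is optimal.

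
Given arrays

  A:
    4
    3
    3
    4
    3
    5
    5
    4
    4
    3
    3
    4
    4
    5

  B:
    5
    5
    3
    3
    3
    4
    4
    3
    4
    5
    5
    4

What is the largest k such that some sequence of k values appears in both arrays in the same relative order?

Taking 3 [2,3], then 3 [3,4], then 3 [5,5], then 4 [8,6], then 4 [9,7], then 3 [11,8], then 4 [12,9], then 4 [13,12] gives a common subsequence of length 8. dp[14][12] = 8 confirms this is the maximum.

8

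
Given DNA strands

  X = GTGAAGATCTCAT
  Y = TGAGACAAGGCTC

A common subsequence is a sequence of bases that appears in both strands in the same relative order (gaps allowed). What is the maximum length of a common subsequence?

8

Pick G [1,2] → G [3,4] → A [4,7] → A [5,8] → G [6,10] → C [9,11] → T [10,12] → C [11,13]; all 8 bases appear in both, in order, and the DP table's final entry dp[13][13] is also 8, so no common subsequence is longer.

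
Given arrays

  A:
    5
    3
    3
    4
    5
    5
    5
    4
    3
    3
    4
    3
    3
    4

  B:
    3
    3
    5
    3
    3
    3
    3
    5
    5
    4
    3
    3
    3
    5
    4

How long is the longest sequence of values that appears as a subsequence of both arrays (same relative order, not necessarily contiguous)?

10

One common subsequence of length 10: 5 (A #1, B #3); then 3 (A #2, B #6); then 3 (A #3, B #7); then 5 (A #6, B #8); then 5 (A #7, B #9); then 4 (A #8, B #10); then 3 (A #9, B #11); then 3 (A #10, B #12); then 3 (A #12, B #13); then 4 (A #14, B #15), and the DP table's final entry dp[14][15] is also 10, so no common subsequence is longer.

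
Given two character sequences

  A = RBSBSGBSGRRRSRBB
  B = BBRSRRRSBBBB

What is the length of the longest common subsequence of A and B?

9

Taking B (A #2, B #1), then B (A #4, B #2), then S (A #8, B #4), then R (A #10, B #5), then R (A #11, B #6), then R (A #12, B #7), then S (A #13, B #8), then B (A #15, B #11), then B (A #16, B #12) gives a common subsequence of length 9. dp[16][12] = 9 confirms this is the maximum.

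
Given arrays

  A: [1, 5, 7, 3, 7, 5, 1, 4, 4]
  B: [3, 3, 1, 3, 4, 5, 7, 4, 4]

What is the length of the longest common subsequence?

5

One common subsequence of length 5: 1 at A[1]=B[3], 5 at A[2]=B[6], 7 at A[5]=B[7], 4 at A[8]=B[8], 4 at A[9]=B[9]. Since dp[9][9] = 5, nothing longer is possible.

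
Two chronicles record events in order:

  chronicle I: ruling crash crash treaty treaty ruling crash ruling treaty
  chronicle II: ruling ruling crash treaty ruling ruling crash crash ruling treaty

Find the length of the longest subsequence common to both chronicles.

7

One common subsequence of length 7: ruling (chronicle I #1, chronicle II #2), then crash (chronicle I #3, chronicle II #3), then treaty (chronicle I #4, chronicle II #4), then ruling (chronicle I #6, chronicle II #6), then crash (chronicle I #7, chronicle II #8), then ruling (chronicle I #8, chronicle II #9), then treaty (chronicle I #9, chronicle II #10). dp[9][10] = 7 confirms this is the maximum.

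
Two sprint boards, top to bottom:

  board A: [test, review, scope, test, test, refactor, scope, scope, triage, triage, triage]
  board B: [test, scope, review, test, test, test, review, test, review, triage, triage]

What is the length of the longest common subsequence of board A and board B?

6

Match test [1,1] → review [2,3] → test [4,6] → test [5,8] → triage [10,10] → triage [11,11] — 6 tasks in the same relative order in both. Since dp[11][11] = 6, nothing longer is possible.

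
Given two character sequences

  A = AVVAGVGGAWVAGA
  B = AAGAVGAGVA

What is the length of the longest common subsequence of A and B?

One common subsequence of length 8: A [1,1] → A [4,2] → G [5,3] → V [6,5] → G [7,6] → G [8,8] → V [11,9] → A [14,10], and the DP table's final entry dp[14][10] is also 8, so no common subsequence is longer.

8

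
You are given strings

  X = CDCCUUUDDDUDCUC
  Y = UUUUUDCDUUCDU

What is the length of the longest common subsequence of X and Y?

8

One common subsequence of length 8: U (X #5, Y #3); then U (X #6, Y #4); then U (X #7, Y #5); then D (X #8, Y #6); then D (X #9, Y #8); then U (X #11, Y #10); then D (X #12, Y #12); then U (X #14, Y #13), and the DP table's final entry dp[15][13] is also 8, so no common subsequence is longer.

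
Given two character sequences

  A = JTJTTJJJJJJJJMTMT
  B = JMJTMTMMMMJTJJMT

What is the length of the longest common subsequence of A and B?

9

Taking J [1,1] → J [3,3] → T [4,4] → T [5,6] → J [6,11] → J [12,13] → J [13,14] → M [16,15] → T [17,16] gives a common subsequence of length 9. Since dp[17][16] = 9, nothing longer is possible.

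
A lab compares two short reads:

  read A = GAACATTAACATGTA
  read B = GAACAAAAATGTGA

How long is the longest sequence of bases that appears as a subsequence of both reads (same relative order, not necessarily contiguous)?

Taking G (read A #1, read B #1), then A (read A #2, read B #2), then A (read A #3, read B #3), then C (read A #4, read B #4), then A (read A #5, read B #6), then A (read A #8, read B #7), then A (read A #9, read B #8), then A (read A #11, read B #9), then T (read A #12, read B #10), then G (read A #13, read B #11), then T (read A #14, read B #12), then A (read A #15, read B #14) gives a common subsequence of length 12. The LCS DP gives dp[15][14] = 12, so this is optimal.

12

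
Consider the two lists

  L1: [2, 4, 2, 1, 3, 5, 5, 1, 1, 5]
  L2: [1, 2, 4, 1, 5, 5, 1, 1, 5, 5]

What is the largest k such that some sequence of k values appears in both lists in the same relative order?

Let dp[i][j] be the LCS length of the first i values of L1 and the first j values of L2. dp[i][j] = dp[i-1][j-1]+1 when the i-th and j-th values match, else max(dp[i-1][j], dp[i][j-1]).
    ·  1  2  4  1  5  5  1  1  5  5
 ·  0  0  0  0  0  0  0  0  0  0  0
 2  0  0  1  1  1  1  1  1  1  1  1
 4  0  0  1  2  2  2  2  2  2  2  2
 2  0  0  1  2  2  2  2  2  2  2  2
 1  0  1  1  2  3  3  3  3  3  3  3
 3  0  1  1  2  3  3  3  3  3  3  3
 5  0  1  1  2  3  4  4  4  4  4  4
 5  0  1  1  2  3  4  5  5  5  5  5
 1  0  1  1  2  3  4  5  6  6  6  6
 1  0  1  1  2  3  4  5  6  7  7  7
 5  0  1  1  2  3  4  5  6  7  8  8
dp[10][10] = 8. One LCS (by backtracking along matches): 2, 4, 1, 5, 5, 1, 1, 5.

8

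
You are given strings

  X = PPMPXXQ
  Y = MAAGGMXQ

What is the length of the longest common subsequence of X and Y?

3

One common subsequence of length 3: M (X #3, Y #6), then X (X #6, Y #7), then Q (X #7, Y #8). The LCS DP gives dp[7][8] = 3, so this is optimal.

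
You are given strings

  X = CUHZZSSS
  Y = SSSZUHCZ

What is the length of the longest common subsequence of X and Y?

Let dp[i][j] be the LCS length of the first i characters of X and the first j characters of Y. dp[i][j] = dp[i-1][j-1]+1 when the i-th and j-th characters match, else max(dp[i-1][j], dp[i][j-1]).
    ·  S  S  S  Z  U  H  C  Z
 ·  0  0  0  0  0  0  0  0  0
 C  0  0  0  0  0  0  0  1  1
 U  0  0  0  0  0  1  1  1  1
 H  0  0  0  0  0  1  2  2  2
 Z  0  0  0  0  1  1  2  2  3
 Z  0  0  0  0  1  1  2  2  3
 S  0  1  1  1  1  1  2  2  3
 S  0  1  2  2  2  2  2  2  3
 S  0  1  2  3  3  3  3  3  3
dp[8][8] = 3. One LCS (by backtracking along matches): UHZ.

3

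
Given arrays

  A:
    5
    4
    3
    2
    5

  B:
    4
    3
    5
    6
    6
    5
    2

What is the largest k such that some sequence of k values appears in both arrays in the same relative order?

Taking 4 at A[2]=B[1]; then 3 at A[3]=B[2]; then 2 at A[4]=B[7] gives a common subsequence of length 3, and the DP table's final entry dp[5][7] is also 3, so no common subsequence is longer.

3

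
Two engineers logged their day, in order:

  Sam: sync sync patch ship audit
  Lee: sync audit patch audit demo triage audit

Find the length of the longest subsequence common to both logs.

3

Taking sync at Sam[1]=Lee[1], patch at Sam[3]=Lee[3], audit at Sam[5]=Lee[7] gives a common subsequence of length 3. The LCS DP gives dp[5][7] = 3, so this is optimal.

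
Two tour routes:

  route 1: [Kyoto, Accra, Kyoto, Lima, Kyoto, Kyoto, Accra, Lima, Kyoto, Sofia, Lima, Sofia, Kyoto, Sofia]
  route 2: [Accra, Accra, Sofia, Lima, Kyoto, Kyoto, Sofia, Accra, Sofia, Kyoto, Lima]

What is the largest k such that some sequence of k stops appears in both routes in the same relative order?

7

Taking Accra at route 1[2]=route 2[2]; then Lima at route 1[4]=route 2[4]; then Kyoto at route 1[5]=route 2[5]; then Kyoto at route 1[6]=route 2[6]; then Accra at route 1[7]=route 2[8]; then Kyoto at route 1[9]=route 2[10]; then Lima at route 1[11]=route 2[11] gives a common subsequence of length 7. The LCS DP gives dp[14][11] = 7, so this is optimal.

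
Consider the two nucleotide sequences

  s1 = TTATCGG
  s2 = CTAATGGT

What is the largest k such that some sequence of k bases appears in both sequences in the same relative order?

5

Let dp[i][j] be the LCS length of the first i bases of s1 and the first j bases of s2. dp[i][j] = dp[i-1][j-1]+1 when the i-th and j-th bases match, else max(dp[i-1][j], dp[i][j-1]).
    ·  C  T  A  A  T  G  G  T
 ·  0  0  0  0  0  0  0  0  0
 T  0  0  1  1  1  1  1  1  1
 T  0  0  1  1  1  2  2  2  2
 A  0  0  1  2  2  2  2  2  2
 T  0  0  1  2  2  3  3  3  3
 C  0  1  1  2  2  3  3  3  3
 G  0  1  1  2  2  3  4  4  4
 G  0  1  1  2  2  3  4  5  5
dp[7][8] = 5. One LCS (by backtracking along matches): TATGG.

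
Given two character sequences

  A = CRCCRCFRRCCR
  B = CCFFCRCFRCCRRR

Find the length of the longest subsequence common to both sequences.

Taking C at A[1]=B[1], then C at A[3]=B[2], then C at A[4]=B[5], then R at A[5]=B[6], then C at A[6]=B[7], then F at A[7]=B[8], then R at A[9]=B[9], then C at A[10]=B[10], then C at A[11]=B[11], then R at A[12]=B[14] gives a common subsequence of length 10. The LCS DP gives dp[12][14] = 10, so this is optimal.

10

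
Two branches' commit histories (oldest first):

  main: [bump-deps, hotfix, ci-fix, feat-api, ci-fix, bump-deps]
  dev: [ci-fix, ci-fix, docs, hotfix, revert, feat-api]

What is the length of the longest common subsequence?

2

Pick hotfix (main #2, dev #4), then feat-api (main #4, dev #6); all 2 commits appear in both, in order. dp[6][6] = 2 confirms this is the maximum.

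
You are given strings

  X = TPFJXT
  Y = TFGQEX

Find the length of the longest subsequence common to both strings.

Match T at X[1]=Y[1] → F at X[3]=Y[2] → X at X[5]=Y[6] — 3 characters in the same relative order in both. Since dp[6][6] = 3, nothing longer is possible.

3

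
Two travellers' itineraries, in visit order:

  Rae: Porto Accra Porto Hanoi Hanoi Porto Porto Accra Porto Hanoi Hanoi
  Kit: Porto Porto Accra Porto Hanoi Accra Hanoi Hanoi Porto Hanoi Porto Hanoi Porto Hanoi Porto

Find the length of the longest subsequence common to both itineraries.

9

Pick Porto (Rae #1, Kit #2) → Accra (Rae #2, Kit #3) → Porto (Rae #3, Kit #4) → Hanoi (Rae #4, Kit #7) → Hanoi (Rae #5, Kit #8) → Porto (Rae #6, Kit #9) → Porto (Rae #7, Kit #11) → Porto (Rae #9, Kit #13) → Hanoi (Rae #10, Kit #14); all 9 stops appear in both, in order. The LCS DP gives dp[11][15] = 9, so this is optimal.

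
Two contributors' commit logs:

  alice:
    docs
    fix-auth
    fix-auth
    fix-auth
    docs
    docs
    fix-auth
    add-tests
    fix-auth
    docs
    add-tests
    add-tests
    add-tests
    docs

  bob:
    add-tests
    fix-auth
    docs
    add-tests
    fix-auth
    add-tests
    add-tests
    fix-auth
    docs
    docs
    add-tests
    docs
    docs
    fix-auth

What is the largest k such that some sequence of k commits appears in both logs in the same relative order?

8

Match docs (alice #1, bob #3), fix-auth (alice #2, bob #5), fix-auth (alice #4, bob #8), docs (alice #5, bob #9), docs (alice #6, bob #10), add-tests (alice #8, bob #11), docs (alice #10, bob #12), docs (alice #14, bob #13) — 8 commits in the same relative order in both. The LCS DP gives dp[14][14] = 8, so this is optimal.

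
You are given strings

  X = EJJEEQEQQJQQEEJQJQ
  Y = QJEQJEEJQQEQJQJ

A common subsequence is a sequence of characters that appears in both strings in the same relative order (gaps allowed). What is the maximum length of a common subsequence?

11

One common subsequence of length 11: E at X[1]=Y[3]; then J at X[3]=Y[5]; then E at X[5]=Y[6]; then E at X[7]=Y[7]; then J at X[10]=Y[8]; then Q at X[11]=Y[9]; then Q at X[12]=Y[10]; then E at X[13]=Y[11]; then J at X[15]=Y[13]; then Q at X[16]=Y[14]; then J at X[17]=Y[15]. Since dp[18][15] = 11, nothing longer is possible.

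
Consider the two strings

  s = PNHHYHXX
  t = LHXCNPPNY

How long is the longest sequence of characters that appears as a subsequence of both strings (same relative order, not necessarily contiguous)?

Match P [1,7]; then N [2,8]; then Y [5,9] — 3 characters in the same relative order in both. The LCS DP gives dp[8][9] = 3, so this is optimal.

3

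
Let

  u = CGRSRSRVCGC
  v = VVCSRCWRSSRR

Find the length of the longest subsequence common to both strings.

5

Let dp[i][j] be the LCS length of the first i characters of u and the first j characters of v. dp[i][j] = dp[i-1][j-1]+1 when the i-th and j-th characters match, else max(dp[i-1][j], dp[i][j-1]).
    ·  V  V  C  S  R  C  W  R  S  S  R  R
 ·  0  0  0  0  0  0  0  0  0  0  0  0  0
 C  0  0  0  1  1  1  1  1  1  1  1  1  1
 G  0  0  0  1  1  1  1  1  1  1  1  1  1
 R  0  0  0  1  1  2  2  2  2  2  2  2  2
 S  0  0  0  1  2  2  2  2  2  3  3  3  3
 R  0  0  0  1  2  3  3  3  3  3  3  4  4
 S  0  0  0  1  2  3  3  3  3  4  4  4  4
 R  0  0  0  1  2  3  3  3  4  4  4  5  5
 V  0  1  1  1  2  3  3  3  4  4  4  5  5
 C  0  1  1  2  2  3  4  4  4  4  4  5  5
 G  0  1  1  2  2  3  4  4  4  4  4  5  5
 C  0  1  1  2  2  3  4  4  4  4  4  5  5
dp[11][12] = 5. One LCS (by backtracking along matches): CRSRR.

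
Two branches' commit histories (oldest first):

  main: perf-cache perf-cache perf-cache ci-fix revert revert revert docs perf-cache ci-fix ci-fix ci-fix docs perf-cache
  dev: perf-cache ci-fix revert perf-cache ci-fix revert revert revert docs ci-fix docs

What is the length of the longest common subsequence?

9

Match perf-cache (main #1, dev #1), perf-cache (main #3, dev #4), ci-fix (main #4, dev #5), revert (main #5, dev #6), revert (main #6, dev #7), revert (main #7, dev #8), docs (main #8, dev #9), ci-fix (main #12, dev #10), docs (main #13, dev #11) — 9 commits in the same relative order in both. dp[14][11] = 9 confirms this is the maximum.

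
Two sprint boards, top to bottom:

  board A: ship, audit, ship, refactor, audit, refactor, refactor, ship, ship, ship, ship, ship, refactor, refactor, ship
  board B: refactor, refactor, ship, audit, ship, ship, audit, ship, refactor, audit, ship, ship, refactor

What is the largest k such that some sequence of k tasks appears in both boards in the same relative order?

Taking ship (board A #1, board B #6), audit (board A #2, board B #7), ship (board A #3, board B #8), refactor (board A #4, board B #9), audit (board A #5, board B #10), ship (board A #11, board B #11), ship (board A #12, board B #12), refactor (board A #14, board B #13) gives a common subsequence of length 8. The LCS DP gives dp[15][13] = 8, so this is optimal.

8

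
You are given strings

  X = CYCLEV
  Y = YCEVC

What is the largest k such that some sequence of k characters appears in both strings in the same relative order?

Taking Y (X #2, Y #1); then C (X #3, Y #2); then E (X #5, Y #3); then V (X #6, Y #4) gives a common subsequence of length 4. Since dp[6][5] = 4, nothing longer is possible.

4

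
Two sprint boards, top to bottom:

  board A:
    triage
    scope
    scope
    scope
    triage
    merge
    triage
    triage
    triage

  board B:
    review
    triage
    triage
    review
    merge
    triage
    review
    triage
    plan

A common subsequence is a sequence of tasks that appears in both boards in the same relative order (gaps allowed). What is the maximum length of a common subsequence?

Pick triage [1,2], then triage [5,3], then merge [6,5], then triage [7,6], then triage [8,8]; all 5 tasks appear in both, in order. The LCS DP gives dp[9][9] = 5, so this is optimal.

5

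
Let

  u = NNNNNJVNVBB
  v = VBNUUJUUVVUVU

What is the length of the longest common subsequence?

4

One common subsequence of length 4: N (u #1, v #3); then J (u #6, v #6); then V (u #7, v #10); then V (u #9, v #12). The LCS DP gives dp[11][13] = 4, so this is optimal.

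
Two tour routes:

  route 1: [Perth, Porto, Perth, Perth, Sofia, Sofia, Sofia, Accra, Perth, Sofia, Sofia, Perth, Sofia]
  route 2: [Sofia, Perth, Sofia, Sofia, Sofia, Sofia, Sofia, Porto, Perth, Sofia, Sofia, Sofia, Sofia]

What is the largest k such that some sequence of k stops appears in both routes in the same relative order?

One common subsequence of length 8: Perth [1,2], Sofia [5,5], Sofia [6,6], Sofia [7,7], Perth [9,9], Sofia [10,11], Sofia [11,12], Sofia [13,13]. dp[13][13] = 8 confirms this is the maximum.

8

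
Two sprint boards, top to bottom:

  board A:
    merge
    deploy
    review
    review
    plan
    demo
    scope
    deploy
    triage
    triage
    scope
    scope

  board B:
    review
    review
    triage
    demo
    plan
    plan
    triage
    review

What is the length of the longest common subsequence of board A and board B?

Pick review [3,1], review [4,2], plan [5,6], triage [9,7]; all 4 tasks appear in both, in order. The LCS DP gives dp[12][8] = 4, so this is optimal.

4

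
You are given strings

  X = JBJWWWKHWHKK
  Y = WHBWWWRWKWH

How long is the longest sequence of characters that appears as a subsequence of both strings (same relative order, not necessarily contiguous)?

Let dp[i][j] be the LCS length of the first i characters of X and the first j characters of Y. dp[i][j] = dp[i-1][j-1]+1 when the i-th and j-th characters match, else max(dp[i-1][j], dp[i][j-1]).
    ·  W  H  B  W  W  W  R  W  K  W  H
 ·  0  0  0  0  0  0  0  0  0  0  0  0
 J  0  0  0  0  0  0  0  0  0  0  0  0
 B  0  0  0  1  1  1  1  1  1  1  1  1
 J  0  0  0  1  1  1  1  1  1  1  1  1
 W  0  1  1  1  2  2  2  2  2  2  2  2
 W  0  1  1  1  2  3  3  3  3  3  3  3
 W  0  1  1  1  2  3  4  4  4  4  4  4
 K  0  1  1  1  2  3  4  4  4  5  5  5
 H  0  1  2  2  2  3  4  4  4  5  5  6
 W  0  1  2  2  3  3  4  4  5  5  6  6
 H  0  1  2  2  3  3  4  4  5  5  6  7
 K  0  1  2  2  3  3  4  4  5  6  6  7
 K  0  1  2  2  3  3  4  4  5  6  6  7
dp[12][11] = 7. One LCS (by backtracking along matches): BWWWKWH.

7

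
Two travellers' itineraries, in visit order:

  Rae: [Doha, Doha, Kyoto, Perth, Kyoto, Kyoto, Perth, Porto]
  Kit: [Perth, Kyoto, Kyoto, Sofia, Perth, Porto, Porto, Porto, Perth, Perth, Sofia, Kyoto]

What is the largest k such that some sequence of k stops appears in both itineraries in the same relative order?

5

Match Perth (Rae #4, Kit #1), Kyoto (Rae #5, Kit #2), Kyoto (Rae #6, Kit #3), Perth (Rae #7, Kit #5), Porto (Rae #8, Kit #8) — 5 stops in the same relative order in both. dp[8][12] = 5 confirms this is the maximum.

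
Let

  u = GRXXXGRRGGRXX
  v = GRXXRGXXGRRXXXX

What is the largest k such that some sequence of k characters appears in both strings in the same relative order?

10

One common subsequence of length 10: G (u #1, v #1), R (u #2, v #2), X (u #3, v #4), X (u #4, v #7), X (u #5, v #8), G (u #6, v #9), R (u #7, v #10), R (u #8, v #11), X (u #12, v #14), X (u #13, v #15). The LCS DP gives dp[13][15] = 10, so this is optimal.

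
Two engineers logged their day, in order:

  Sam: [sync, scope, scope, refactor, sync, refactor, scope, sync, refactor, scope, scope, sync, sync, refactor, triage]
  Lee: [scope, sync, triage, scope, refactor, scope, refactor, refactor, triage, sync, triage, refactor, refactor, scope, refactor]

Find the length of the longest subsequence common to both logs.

One common subsequence of length 9: sync (Sam #1, Lee #2); then scope (Sam #2, Lee #4); then scope (Sam #3, Lee #6); then refactor (Sam #4, Lee #8); then sync (Sam #5, Lee #10); then refactor (Sam #6, Lee #12); then refactor (Sam #9, Lee #13); then scope (Sam #11, Lee #14); then refactor (Sam #14, Lee #15). Since dp[15][15] = 9, nothing longer is possible.

9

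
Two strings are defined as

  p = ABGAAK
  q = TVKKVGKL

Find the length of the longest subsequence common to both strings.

Let dp[i][j] be the LCS length of the first i characters of p and the first j characters of q. dp[i][j] = dp[i-1][j-1]+1 when the i-th and j-th characters match, else max(dp[i-1][j], dp[i][j-1]).
    ·  T  V  K  K  V  G  K  L
 ·  0  0  0  0  0  0  0  0  0
 A  0  0  0  0  0  0  0  0  0
 B  0  0  0  0  0  0  0  0  0
 G  0  0  0  0  0  0  1  1  1
 A  0  0  0  0  0  0  1  1  1
 A  0  0  0  0  0  0  1  1  1
 K  0  0  0  1  1  1  1  2  2
dp[6][8] = 2. One LCS (by backtracking along matches): GK.

2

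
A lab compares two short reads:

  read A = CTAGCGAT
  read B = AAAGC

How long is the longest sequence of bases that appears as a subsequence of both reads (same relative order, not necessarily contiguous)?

3

Match A (read A #3, read B #3); then G (read A #4, read B #4); then C (read A #5, read B #5) — 3 bases in the same relative order in both. Since dp[8][5] = 3, nothing longer is possible.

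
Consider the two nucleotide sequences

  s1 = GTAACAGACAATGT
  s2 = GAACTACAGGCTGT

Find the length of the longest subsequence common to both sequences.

Match G at s1[1]=s2[1] → T at s1[2]=s2[5] → A at s1[4]=s2[6] → C at s1[5]=s2[7] → A at s1[6]=s2[8] → G at s1[7]=s2[10] → C at s1[9]=s2[11] → T at s1[12]=s2[12] → G at s1[13]=s2[13] → T at s1[14]=s2[14] — 10 bases in the same relative order in both. Since dp[14][14] = 10, nothing longer is possible.

10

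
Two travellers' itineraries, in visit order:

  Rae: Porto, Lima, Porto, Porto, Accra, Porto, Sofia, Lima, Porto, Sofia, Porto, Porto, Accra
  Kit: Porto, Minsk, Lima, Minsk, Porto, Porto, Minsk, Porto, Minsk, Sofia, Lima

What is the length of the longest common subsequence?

Match Porto [1,1], then Lima [2,3], then Porto [3,5], then Porto [4,6], then Porto [6,8], then Sofia [7,10], then Lima [8,11] — 7 stops in the same relative order in both. Since dp[13][11] = 7, nothing longer is possible.

7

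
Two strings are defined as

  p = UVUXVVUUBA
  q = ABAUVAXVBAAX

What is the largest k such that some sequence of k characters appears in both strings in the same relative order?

6

Let dp[i][j] be the LCS length of the first i characters of p and the first j characters of q. dp[i][j] = dp[i-1][j-1]+1 when the i-th and j-th characters match, else max(dp[i-1][j], dp[i][j-1]).
    ·  A  B  A  U  V  A  X  V  B  A  A  X
 ·  0  0  0  0  0  0  0  0  0  0  0  0  0
 U  0  0  0  0  1  1  1  1  1  1  1  1  1
 V  0  0  0  0  1  2  2  2  2  2  2  2  2
 U  0  0  0  0  1  2  2  2  2  2  2  2  2
 X  0  0  0  0  1  2  2  3  3  3  3  3  3
 V  0  0  0  0  1  2  2  3  4  4  4  4  4
 V  0  0  0  0  1  2  2  3  4  4  4  4  4
 U  0  0  0  0  1  2  2  3  4  4  4  4  4
 U  0  0  0  0  1  2  2  3  4  4  4  4  4
 B  0  0  1  1  1  2  2  3  4  5  5  5  5
 A  0  1  1  2  2  2  3  3  4  5  6  6  6
dp[10][12] = 6. One LCS (by backtracking along matches): UVXVBA.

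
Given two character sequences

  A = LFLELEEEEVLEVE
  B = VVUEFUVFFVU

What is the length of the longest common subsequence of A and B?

3

Match F at A[2]=B[5]; then V at A[10]=B[7]; then V at A[13]=B[10] — 3 characters in the same relative order in both. dp[14][11] = 3 confirms this is the maximum.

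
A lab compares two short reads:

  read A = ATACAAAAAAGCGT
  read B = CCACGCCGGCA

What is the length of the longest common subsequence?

Pick A (read A #3, read B #3); then C (read A #4, read B #4); then G (read A #11, read B #5); then C (read A #12, read B #7); then G (read A #13, read B #9); all 5 bases appear in both, in order, and the DP table's final entry dp[14][11] is also 5, so no common subsequence is longer.

5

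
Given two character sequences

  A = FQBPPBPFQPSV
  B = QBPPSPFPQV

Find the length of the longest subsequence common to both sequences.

One common subsequence of length 8: Q [2,1], B [3,2], P [4,3], P [5,4], P [7,6], F [8,7], Q [9,9], V [12,10]. dp[12][10] = 8 confirms this is the maximum.

8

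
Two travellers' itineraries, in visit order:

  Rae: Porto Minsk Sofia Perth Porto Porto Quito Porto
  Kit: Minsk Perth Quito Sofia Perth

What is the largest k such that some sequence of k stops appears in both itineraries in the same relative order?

3

Taking Minsk at Rae[2]=Kit[1] → Sofia at Rae[3]=Kit[4] → Perth at Rae[4]=Kit[5] gives a common subsequence of length 3. The LCS DP gives dp[8][5] = 3, so this is optimal.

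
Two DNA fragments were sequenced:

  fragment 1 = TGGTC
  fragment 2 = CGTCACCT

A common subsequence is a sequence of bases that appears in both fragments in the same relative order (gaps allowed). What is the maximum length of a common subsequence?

Match G (fragment 1 #3, fragment 2 #2) → T (fragment 1 #4, fragment 2 #3) → C (fragment 1 #5, fragment 2 #7) — 3 bases in the same relative order in both. The LCS DP gives dp[5][8] = 3, so this is optimal.

3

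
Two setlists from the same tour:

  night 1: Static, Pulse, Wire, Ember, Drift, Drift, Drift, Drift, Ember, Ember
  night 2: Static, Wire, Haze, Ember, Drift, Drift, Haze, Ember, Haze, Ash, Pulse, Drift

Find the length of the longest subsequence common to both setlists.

Pick Static [1,1], Wire [3,2], Ember [4,4], Drift [5,5], Drift [6,6], Drift [8,12]; all 6 songs appear in both, in order. dp[10][12] = 6 confirms this is the maximum.

6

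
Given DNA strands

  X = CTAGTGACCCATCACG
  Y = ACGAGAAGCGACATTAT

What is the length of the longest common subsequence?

9

Match C [1,2] → A [3,7] → G [4,8] → G [6,10] → A [7,11] → C [10,12] → A [11,13] → T [12,15] → A [14,16] — 9 bases in the same relative order in both. Since dp[16][17] = 9, nothing longer is possible.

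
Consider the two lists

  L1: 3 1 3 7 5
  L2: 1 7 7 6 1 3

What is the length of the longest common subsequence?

2

Let dp[i][j] be the LCS length of the first i values of L1 and the first j values of L2. dp[i][j] = dp[i-1][j-1]+1 when the i-th and j-th values match, else max(dp[i-1][j], dp[i][j-1]).
    ·  1  7  7  6  1  3
 ·  0  0  0  0  0  0  0
 3  0  0  0  0  0  0  1
 1  0  1  1  1  1  1  1
 3  0  1  1  1  1  1  2
 7  0  1  2  2  2  2  2
 5  0  1  2  2  2  2  2
dp[5][6] = 2. One LCS (by backtracking along matches): 1, 3.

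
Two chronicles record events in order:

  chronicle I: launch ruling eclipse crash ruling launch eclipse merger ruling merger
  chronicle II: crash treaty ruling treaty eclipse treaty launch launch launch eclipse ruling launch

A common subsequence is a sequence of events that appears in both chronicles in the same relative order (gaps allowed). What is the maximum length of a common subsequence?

5

Pick ruling [2,3], eclipse [3,5], launch [6,9], eclipse [7,10], ruling [9,11]; all 5 events appear in both, in order. The LCS DP gives dp[10][12] = 5, so this is optimal.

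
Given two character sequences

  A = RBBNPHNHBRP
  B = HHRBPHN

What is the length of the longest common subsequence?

One common subsequence of length 5: R at A[1]=B[3], B at A[3]=B[4], P at A[5]=B[5], H at A[6]=B[6], N at A[7]=B[7]. dp[11][7] = 5 confirms this is the maximum.

5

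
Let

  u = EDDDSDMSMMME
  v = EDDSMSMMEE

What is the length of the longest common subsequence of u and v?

9

Let dp[i][j] be the LCS length of the first i characters of u and the first j characters of v. dp[i][j] = dp[i-1][j-1]+1 when the i-th and j-th characters match, else max(dp[i-1][j], dp[i][j-1]).
    ·  E  D  D  S  M  S  M  M  E  E
 ·  0  0  0  0  0  0  0  0  0  0  0
 E  0  1  1  1  1  1  1  1  1  1  1
 D  0  1  2  2  2  2  2  2  2  2  2
 D  0  1  2  3  3  3  3  3  3  3  3
 D  0  1  2  3  3  3  3  3  3  3  3
 S  0  1  2  3  4  4  4  4  4  4  4
 D  0  1  2  3  4  4  4  4  4  4  4
 M  0  1  2  3  4  5  5  5  5  5  5
 S  0  1  2  3  4  5  6  6  6  6  6
 M  0  1  2  3  4  5  6  7  7  7  7
 M  0  1  2  3  4  5  6  7  8  8  8
 M  0  1  2  3  4  5  6  7  8  8  8
 E  0  1  2  3  4  5  6  7  8  9  9
dp[12][10] = 9. One LCS (by backtracking along matches): EDDSMSMME.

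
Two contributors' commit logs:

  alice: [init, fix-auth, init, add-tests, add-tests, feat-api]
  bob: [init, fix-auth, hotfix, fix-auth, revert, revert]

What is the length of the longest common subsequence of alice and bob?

Taking init (alice #1, bob #1) → fix-auth (alice #2, bob #4) gives a common subsequence of length 2. The LCS DP gives dp[6][6] = 2, so this is optimal.

2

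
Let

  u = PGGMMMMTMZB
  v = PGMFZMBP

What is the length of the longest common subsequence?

5

Let dp[i][j] be the LCS length of the first i characters of u and the first j characters of v. dp[i][j] = dp[i-1][j-1]+1 when the i-th and j-th characters match, else max(dp[i-1][j], dp[i][j-1]).
    ·  P  G  M  F  Z  M  B  P
 ·  0  0  0  0  0  0  0  0  0
 P  0  1  1  1  1  1  1  1  1
 G  0  1  2  2  2  2  2  2  2
 G  0  1  2  2  2  2  2  2  2
 M  0  1  2  3  3  3  3  3  3
 M  0  1  2  3  3  3  4  4  4
 M  0  1  2  3  3  3  4  4  4
 M  0  1  2  3  3  3  4  4  4
 T  0  1  2  3  3  3  4  4  4
 M  0  1  2  3  3  3  4  4  4
 Z  0  1  2  3  3  4  4  4  4
 B  0  1  2  3  3  4  4  5  5
dp[11][8] = 5. One LCS (by backtracking along matches): PGMMB.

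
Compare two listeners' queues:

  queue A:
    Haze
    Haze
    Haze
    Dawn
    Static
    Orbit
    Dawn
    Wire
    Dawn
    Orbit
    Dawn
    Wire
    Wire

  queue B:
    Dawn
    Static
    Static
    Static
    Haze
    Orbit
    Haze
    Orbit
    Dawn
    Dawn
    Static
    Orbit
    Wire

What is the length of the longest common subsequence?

Pick Haze at queue A[1]=queue B[5] → Haze at queue A[3]=queue B[7] → Orbit at queue A[6]=queue B[8] → Dawn at queue A[7]=queue B[9] → Dawn at queue A[9]=queue B[10] → Orbit at queue A[10]=queue B[12] → Wire at queue A[13]=queue B[13]; all 7 songs appear in both, in order. Since dp[13][13] = 7, nothing longer is possible.

7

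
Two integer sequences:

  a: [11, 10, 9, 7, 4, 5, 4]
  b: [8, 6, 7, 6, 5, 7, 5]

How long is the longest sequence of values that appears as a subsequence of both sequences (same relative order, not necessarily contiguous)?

2

Let dp[i][j] be the LCS length of the first i values of a and the first j values of b. dp[i][j] = dp[i-1][j-1]+1 when the i-th and j-th values match, else max(dp[i-1][j], dp[i][j-1]).
    ·  8  6  7  6  5  7  5
 ·  0  0  0  0  0  0  0  0
11  0  0  0  0  0  0  0  0
10  0  0  0  0  0  0  0  0
 9  0  0  0  0  0  0  0  0
 7  0  0  0  1  1  1  1  1
 4  0  0  0  1  1  1  1  1
 5  0  0  0  1  1  2  2  2
 4  0  0  0  1  1  2  2  2
dp[7][7] = 2. One LCS (by backtracking along matches): 7, 5.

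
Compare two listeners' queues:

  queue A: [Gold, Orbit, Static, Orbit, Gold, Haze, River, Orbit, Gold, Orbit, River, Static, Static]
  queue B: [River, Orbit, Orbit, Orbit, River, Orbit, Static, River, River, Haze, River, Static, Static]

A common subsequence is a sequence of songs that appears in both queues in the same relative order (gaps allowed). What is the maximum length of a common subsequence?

7

Match Orbit at queue A[2]=queue B[3], then Orbit at queue A[4]=queue B[4], then River at queue A[7]=queue B[5], then Orbit at queue A[8]=queue B[6], then River at queue A[11]=queue B[11], then Static at queue A[12]=queue B[12], then Static at queue A[13]=queue B[13] — 7 songs in the same relative order in both. Since dp[13][13] = 7, nothing longer is possible.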